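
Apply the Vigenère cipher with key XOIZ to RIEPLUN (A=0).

OWMOIIV

Repeat the key across the message: XOIZXOI
R(17)+X(23): 40≡14 → O
I(8)+O(14): 22 → W
E(4)+I(8): 12 → M
P(15)+Z(25): 40≡14 → O
L(11)+X(23): 34≡8 → I
U(20)+O(14): 34≡8 → I
N(13)+I(8): 21 → V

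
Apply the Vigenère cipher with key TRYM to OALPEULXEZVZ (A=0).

Repeat the key across the message: TRYMTRYMTRYM
O(14)+T(19): 33≡7 → H
A(0)+R(17): 17 → R
L(11)+Y(24): 35≡9 → J
P(15)+M(12): 27≡1 → B
E(4)+T(19): 23 → X
U(20)+R(17): 37≡11 → L
L(11)+Y(24): 35≡9 → J
X(23)+M(12): 35≡9 → J
E(4)+T(19): 23 → X
Z(25)+R(17): 42≡16 → Q
V(21)+Y(24): 45≡19 → T
Z(25)+M(12): 37≡11 → L

HRJBXLJJXQTL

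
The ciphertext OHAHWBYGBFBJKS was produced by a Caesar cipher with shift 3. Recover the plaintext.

O(14): 14−3=11 → L
H(7): 7−3=4 → E
A(0): 0−3=-3≡23 → X
H(7): 7−3=4 → E
W(22): 22−3=19 → T
B(1): 1−3=-2≡24 → Y
Y(24): 24−3=21 → V
G(6): 6−3=3 → D
B(1): 1−3=-2≡24 → Y
F(5): 5−3=2 → C
B(1): 1−3=-2≡24 → Y
J(9): 9−3=6 → G
K(10): 10−3=7 → H
S(18): 18−3=15 → P

LEXETYVDYCYGHP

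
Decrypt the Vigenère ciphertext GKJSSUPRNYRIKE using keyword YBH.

Repeat the key across the ciphertext: YBHYBHYBHYBHYB
G(6)−Y(24): -18≡8 → I
K(10)−B(1): 9 → J
J(9)−H(7): 2 → C
S(18)−Y(24): -6≡20 → U
S(18)−B(1): 17 → R
U(20)−H(7): 13 → N
P(15)−Y(24): -9≡17 → R
R(17)−B(1): 16 → Q
N(13)−H(7): 6 → G
Y(24)−Y(24): 0 → A
R(17)−B(1): 16 → Q
I(8)−H(7): 1 → B
K(10)−Y(24): -14≡12 → M
E(4)−B(1): 3 → D

IJCURNRQGAQBMD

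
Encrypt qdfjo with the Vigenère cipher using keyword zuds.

Repeat the key across the message: zudsz
q(16)+z(25): 41≡15 → p
d(3)+u(20): 23 → x
f(5)+d(3): 8 → i
j(9)+s(18): 27≡1 → b
o(14)+z(25): 39≡13 → n

pxibn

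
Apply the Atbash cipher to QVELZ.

JEVOA

Q(16) → J(9)
V(21) → E(4)
E(4) → V(21)
L(11) → O(14)
Z(25) → A(0)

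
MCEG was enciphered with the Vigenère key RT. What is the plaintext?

VJNN

Repeat the key across the ciphertext: RTRT
M(12)−R(17): -5≡21 → V
C(2)−T(19): -17≡9 → J
E(4)−R(17): -13≡13 → N
G(6)−T(19): -13≡13 → N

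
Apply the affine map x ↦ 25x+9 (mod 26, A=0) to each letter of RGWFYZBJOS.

SDNELKIAVR

R(17): 25·17+9=434≡18 → S
G(6): 25·6+9=159≡3 → D
W(22): 25·22+9=559≡13 → N
F(5): 25·5+9=134≡4 → E
Y(24): 25·24+9=609≡11 → L
Z(25): 25·25+9=634≡10 → K
B(1): 25·1+9=34≡8 → I
J(9): 25·9+9=234≡0 → A
O(14): 25·14+9=359≡21 → V
S(18): 25·18+9=459≡17 → R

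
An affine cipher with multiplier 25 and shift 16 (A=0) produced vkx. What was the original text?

vgt

The inverse of 25 mod 26 is 25, since 25·25=625≡1. Apply D(y)=25·(y−16) mod 26:
v(21): 25·(21−16)=125≡21 → v
k(10): 25·(10−16)=-150≡6 → g
x(23): 25·(23−16)=175≡19 → t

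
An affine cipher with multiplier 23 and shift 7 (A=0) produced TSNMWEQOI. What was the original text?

WFYHVBXPR

The inverse of 23 mod 26 is 17, since 23·17=391≡1. Apply D(y)=17·(y−7) mod 26:
T(19): 17·(19−7)=204≡22 → W
S(18): 17·(18−7)=187≡5 → F
N(13): 17·(13−7)=102≡24 → Y
M(12): 17·(12−7)=85≡7 → H
W(22): 17·(22−7)=255≡21 → V
E(4): 17·(4−7)=-51≡1 → B
Q(16): 17·(16−7)=153≡23 → X
O(14): 17·(14−7)=119≡15 → P
I(8): 17·(8−7)=17 → R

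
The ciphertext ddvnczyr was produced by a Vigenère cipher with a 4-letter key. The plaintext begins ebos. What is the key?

zchv

Subtract each crib letter from the matching ciphertext letter (mod 26):
d(3)−e(4)=-1≡25 → z
d(3)−b(1)=2 → c
v(21)−o(14)=7 → h
n(13)−s(18)=-5≡21 → v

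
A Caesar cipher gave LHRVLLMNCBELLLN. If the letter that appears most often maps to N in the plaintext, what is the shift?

24

The most frequent ciphertext letter is L (appears 6 times).
L is position 11; N is position 13.
Shift = -2≡24.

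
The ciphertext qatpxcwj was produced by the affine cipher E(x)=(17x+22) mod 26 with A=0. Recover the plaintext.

sojvxian

The inverse of 17 mod 26 is 23, since 17·23=391≡1. Apply D(y)=23·(y−22) mod 26:
q(16): 23·(16−22)=-138≡18 → s
a(0): 23·(0−22)=-506≡14 → o
t(19): 23·(19−22)=-69≡9 → j
p(15): 23·(15−22)=-161≡21 → v
x(23): 23·(23−22)=23 → x
c(2): 23·(2−22)=-460≡8 → i
w(22): 23·(22−22)=0 → a
j(9): 23·(9−22)=-299≡13 → n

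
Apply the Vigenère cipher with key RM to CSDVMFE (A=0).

Repeat the key across the message: RMRMRMR
C(2)+R(17): 19 → T
S(18)+M(12): 30≡4 → E
D(3)+R(17): 20 → U
V(21)+M(12): 33≡7 → H
M(12)+R(17): 29≡3 → D
F(5)+M(12): 17 → R
E(4)+R(17): 21 → V

TEUHDRV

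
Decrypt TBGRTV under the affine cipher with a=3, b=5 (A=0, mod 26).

The inverse of 3 mod 26 is 9, since 3·9=27≡1. Apply D(y)=9·(y−5) mod 26:
T(19): 9·(19−5)=126≡22 → W
B(1): 9·(1−5)=-36≡16 → Q
G(6): 9·(6−5)=9 → J
R(17): 9·(17−5)=108≡4 → E
T(19): 9·(19−5)=126≡22 → W
V(21): 9·(21−5)=144≡14 → O

WQJEWO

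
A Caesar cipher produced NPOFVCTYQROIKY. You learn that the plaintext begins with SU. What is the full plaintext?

SUTKAHYDVWTNPD

From the crib: N(13)−S(18)=-5≡21, so the shift is 21.
Subtract 21 from each ciphertext letter:
N(13): 13−21=-8≡18 → S
P(15): 15−21=-6≡20 → U
O(14): 14−21=-7≡19 → T
F(5): 5−21=-16≡10 → K
V(21): 21−21=0 → A
C(2): 2−21=-19≡7 → H
T(19): 19−21=-2≡24 → Y
Y(24): 24−21=3 → D
Q(16): 16−21=-5≡21 → V
R(17): 17−21=-4≡22 → W
O(14): 14−21=-7≡19 → T
I(8): 8−21=-13≡13 → N
K(10): 10−21=-11≡15 → P
Y(24): 24−21=3 → D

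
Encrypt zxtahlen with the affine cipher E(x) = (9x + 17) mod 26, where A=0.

iqgrcmbe

z(25): 9·25+17=242≡8 → i
x(23): 9·23+17=224≡16 → q
t(19): 9·19+17=188≡6 → g
a(0): 9·0+17=17 → r
h(7): 9·7+17=80≡2 → c
l(11): 9·11+17=116≡12 → m
e(4): 9·4+17=53≡1 → b
n(13): 9·13+17=134≡4 → e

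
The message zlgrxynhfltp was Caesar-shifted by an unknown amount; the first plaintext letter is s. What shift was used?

From the crib: z(25)−s(18)=7, so the shift is 7.

7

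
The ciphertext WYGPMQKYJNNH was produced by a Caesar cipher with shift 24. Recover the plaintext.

W(22): 22−24=-2≡24 → Y
Y(24): 24−24=0 → A
G(6): 6−24=-18≡8 → I
P(15): 15−24=-9≡17 → R
M(12): 12−24=-12≡14 → O
Q(16): 16−24=-8≡18 → S
K(10): 10−24=-14≡12 → M
Y(24): 24−24=0 → A
J(9): 9−24=-15≡11 → L
N(13): 13−24=-11≡15 → P
N(13): 13−24=-11≡15 → P
H(7): 7−24=-17≡9 → J

YAIROSMALPPJ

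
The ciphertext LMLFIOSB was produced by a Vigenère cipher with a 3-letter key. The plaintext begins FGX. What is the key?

GGO

Subtract each crib letter from the matching ciphertext letter (mod 26):
L(11)−F(5)=6 → G
M(12)−G(6)=6 → G
L(11)−X(23)=-12≡14 → O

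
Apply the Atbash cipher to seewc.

hvvdx

s(18) → h(7)
e(4) → v(21)
e(4) → v(21)
w(22) → d(3)
c(2) → x(23)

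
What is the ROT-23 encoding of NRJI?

KOGF

N(13): 13+23=36≡10 → K
R(17): 17+23=40≡14 → O
J(9): 9+23=32≡6 → G
I(8): 8+23=31≡5 → F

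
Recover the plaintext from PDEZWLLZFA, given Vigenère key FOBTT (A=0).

Repeat the key across the ciphertext: FOBTTFOBTT
P(15)−F(5): 10 → K
D(3)−O(14): -11≡15 → P
E(4)−B(1): 3 → D
Z(25)−T(19): 6 → G
W(22)−T(19): 3 → D
L(11)−F(5): 6 → G
L(11)−O(14): -3≡23 → X
Z(25)−B(1): 24 → Y
F(5)−T(19): -14≡12 → M
A(0)−T(19): -19≡7 → H

KPDGDGXYMH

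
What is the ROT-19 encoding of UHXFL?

NAQYE

U(20): 20+19=39≡13 → N
H(7): 7+19=26≡0 → A
X(23): 23+19=42≡16 → Q
F(5): 5+19=24 → Y
L(11): 11+19=30≡4 → E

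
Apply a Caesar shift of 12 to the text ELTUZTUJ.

QXFGLFGV

E(4): 4+12=16 → Q
L(11): 11+12=23 → X
T(19): 19+12=31≡5 → F
U(20): 20+12=32≡6 → G
Z(25): 25+12=37≡11 → L
T(19): 19+12=31≡5 → F
U(20): 20+12=32≡6 → G
J(9): 9+12=21 → V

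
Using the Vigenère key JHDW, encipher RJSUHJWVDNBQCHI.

Repeat the key across the message: JHDWJHDWJHDWJHD
R(17)+J(9): 26≡0 → A
J(9)+H(7): 16 → Q
S(18)+D(3): 21 → V
U(20)+W(22): 42≡16 → Q
H(7)+J(9): 16 → Q
J(9)+H(7): 16 → Q
W(22)+D(3): 25 → Z
V(21)+W(22): 43≡17 → R
D(3)+J(9): 12 → M
N(13)+H(7): 20 → U
B(1)+D(3): 4 → E
Q(16)+W(22): 38≡12 → M
C(2)+J(9): 11 → L
H(7)+H(7): 14 → O
I(8)+D(3): 11 → L

AQVQQQZRMUEMLOL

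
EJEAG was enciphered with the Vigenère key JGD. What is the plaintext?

VDBRA

Repeat the key across the ciphertext: JGDJG
E(4)−J(9): -5≡21 → V
J(9)−G(6): 3 → D
E(4)−D(3): 1 → B
A(0)−J(9): -9≡17 → R
G(6)−G(6): 0 → A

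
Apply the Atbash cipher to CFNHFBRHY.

XUMSUYISB

C(2) → X(23)
F(5) → U(20)
N(13) → M(12)
H(7) → S(18)
F(5) → U(20)
B(1) → Y(24)
R(17) → I(8)
H(7) → S(18)
Y(24) → B(1)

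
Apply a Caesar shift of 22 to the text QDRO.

MZNK

Q(16): 16+22=38≡12 → M
D(3): 3+22=25 → Z
R(17): 17+22=39≡13 → N
O(14): 14+22=36≡10 → K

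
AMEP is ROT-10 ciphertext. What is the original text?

QCUF

A(0): 0−10=-10≡16 → Q
M(12): 12−10=2 → C
E(4): 4−10=-6≡20 → U
P(15): 15−10=5 → F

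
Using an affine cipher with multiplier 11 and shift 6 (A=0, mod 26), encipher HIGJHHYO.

H(7): 11·7+6=83≡5 → F
I(8): 11·8+6=94≡16 → Q
G(6): 11·6+6=72≡20 → U
J(9): 11·9+6=105≡1 → B
H(7): 11·7+6=83≡5 → F
H(7): 11·7+6=83≡5 → F
Y(24): 11·24+6=270≡10 → K
O(14): 11·14+6=160≡4 → E

FQUBFFKE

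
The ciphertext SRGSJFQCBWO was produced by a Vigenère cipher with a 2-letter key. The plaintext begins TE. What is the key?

Subtract each crib letter from the matching ciphertext letter (mod 26):
S(18)−T(19)=-1≡25 → Z
R(17)−E(4)=13 → N

ZN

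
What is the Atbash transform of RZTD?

R(17) → I(8)
Z(25) → A(0)
T(19) → G(6)
D(3) → W(22)

IAGW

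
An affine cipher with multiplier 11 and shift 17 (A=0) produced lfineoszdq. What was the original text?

The inverse of 11 mod 26 is 19, since 11·19=209≡1. Apply D(y)=19·(y−17) mod 26:
l(11): 19·(11−17)=-114≡16 → q
f(5): 19·(5−17)=-228≡6 → g
i(8): 19·(8−17)=-171≡11 → l
n(13): 19·(13−17)=-76≡2 → c
e(4): 19·(4−17)=-247≡13 → n
o(14): 19·(14−17)=-57≡21 → v
s(18): 19·(18−17)=19 → t
z(25): 19·(25−17)=152≡22 → w
d(3): 19·(3−17)=-266≡20 → u
q(16): 19·(16−17)=-19≡7 → h

qglcnvtwuh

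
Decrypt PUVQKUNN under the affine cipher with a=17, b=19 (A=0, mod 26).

The inverse of 17 mod 26 is 23, since 17·23=391≡1. Apply D(y)=23·(y−19) mod 26:
P(15): 23·(15−19)=-92≡12 → M
U(20): 23·(20−19)=23 → X
V(21): 23·(21−19)=46≡20 → U
Q(16): 23·(16−19)=-69≡9 → J
K(10): 23·(10−19)=-207≡1 → B
U(20): 23·(20−19)=23 → X
N(13): 23·(13−19)=-138≡18 → S
N(13): 23·(13−19)=-138≡18 → S

MXUJBXSS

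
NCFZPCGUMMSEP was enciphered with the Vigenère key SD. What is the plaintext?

VZNWXZORUJABX

Repeat the key across the ciphertext: SDSDSDSDSDSDS
N(13)−S(18): -5≡21 → V
C(2)−D(3): -1≡25 → Z
F(5)−S(18): -13≡13 → N
Z(25)−D(3): 22 → W
P(15)−S(18): -3≡23 → X
C(2)−D(3): -1≡25 → Z
G(6)−S(18): -12≡14 → O
U(20)−D(3): 17 → R
M(12)−S(18): -6≡20 → U
M(12)−D(3): 9 → J
S(18)−S(18): 0 → A
E(4)−D(3): 1 → B
P(15)−S(18): -3≡23 → X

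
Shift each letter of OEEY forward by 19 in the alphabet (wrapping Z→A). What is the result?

O(14): 14+19=33≡7 → H
E(4): 4+19=23 → X
E(4): 4+19=23 → X
Y(24): 24+19=43≡17 → R

HXXR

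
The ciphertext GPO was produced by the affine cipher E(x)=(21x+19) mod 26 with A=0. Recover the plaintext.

The inverse of 21 mod 26 is 5, since 21·5=105≡1. Apply D(y)=5·(y−19) mod 26:
G(6): 5·(6−19)=-65≡13 → N
P(15): 5·(15−19)=-20≡6 → G
O(14): 5·(14−19)=-25≡1 → B

NGB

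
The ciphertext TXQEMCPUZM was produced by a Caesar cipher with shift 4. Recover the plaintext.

T(19): 19−4=15 → P
X(23): 23−4=19 → T
Q(16): 16−4=12 → M
E(4): 4−4=0 → A
M(12): 12−4=8 → I
C(2): 2−4=-2≡24 → Y
P(15): 15−4=11 → L
U(20): 20−4=16 → Q
Z(25): 25−4=21 → V
M(12): 12−4=8 → I

PTMAIYLQVI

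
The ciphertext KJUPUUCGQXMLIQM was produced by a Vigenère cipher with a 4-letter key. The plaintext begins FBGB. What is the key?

Subtract each crib letter from the matching ciphertext letter (mod 26):
K(10)−F(5)=5 → F
J(9)−B(1)=8 → I
U(20)−G(6)=14 → O
P(15)−B(1)=14 → O

FIOO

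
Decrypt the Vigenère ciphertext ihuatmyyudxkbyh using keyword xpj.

lsldedbjlgibejy

Repeat the key across the ciphertext: xpjxpjxpjxpjxpj
i(8)−x(23): -15≡11 → l
h(7)−p(15): -8≡18 → s
u(20)−j(9): 11 → l
a(0)−x(23): -23≡3 → d
t(19)−p(15): 4 → e
m(12)−j(9): 3 → d
y(24)−x(23): 1 → b
y(24)−p(15): 9 → j
u(20)−j(9): 11 → l
d(3)−x(23): -20≡6 → g
x(23)−p(15): 8 → i
k(10)−j(9): 1 → b
b(1)−x(23): -22≡4 → e
y(24)−p(15): 9 → j
h(7)−j(9): -2≡24 → y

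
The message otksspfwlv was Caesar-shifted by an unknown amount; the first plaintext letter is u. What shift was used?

20

From the crib: o(14)−u(20)=-6≡20, so the shift is 20.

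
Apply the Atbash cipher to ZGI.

ATR

Z(25) → A(0)
G(6) → T(19)
I(8) → R(17)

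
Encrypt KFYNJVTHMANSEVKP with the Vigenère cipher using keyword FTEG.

PYCTOOXNRTRYJOOV

Repeat the key across the message: FTEGFTEGFTEGFTEG
K(10)+F(5): 15 → P
F(5)+T(19): 24 → Y
Y(24)+E(4): 28≡2 → C
N(13)+G(6): 19 → T
J(9)+F(5): 14 → O
V(21)+T(19): 40≡14 → O
T(19)+E(4): 23 → X
H(7)+G(6): 13 → N
M(12)+F(5): 17 → R
A(0)+T(19): 19 → T
N(13)+E(4): 17 → R
S(18)+G(6): 24 → Y
E(4)+F(5): 9 → J
V(21)+T(19): 40≡14 → O
K(10)+E(4): 14 → O
P(15)+G(6): 21 → V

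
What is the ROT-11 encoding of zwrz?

z(25): 25+11=36≡10 → k
w(22): 22+11=33≡7 → h
r(17): 17+11=28≡2 → c
z(25): 25+11=36≡10 → k

khck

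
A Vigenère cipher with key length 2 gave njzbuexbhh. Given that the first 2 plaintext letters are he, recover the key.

gf

Subtract each crib letter from the matching ciphertext letter (mod 26):
n(13)−h(7)=6 → g
j(9)−e(4)=5 → f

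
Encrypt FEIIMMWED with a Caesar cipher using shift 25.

F(5): 5+25=30≡4 → E
E(4): 4+25=29≡3 → D
I(8): 8+25=33≡7 → H
I(8): 8+25=33≡7 → H
M(12): 12+25=37≡11 → L
M(12): 12+25=37≡11 → L
W(22): 22+25=47≡21 → V
E(4): 4+25=29≡3 → D
D(3): 3+25=28≡2 → C

EDHHLLVDC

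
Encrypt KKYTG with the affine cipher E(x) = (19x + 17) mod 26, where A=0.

ZZFOB

K(10): 19·10+17=207≡25 → Z
K(10): 19·10+17=207≡25 → Z
Y(24): 19·24+17=473≡5 → F
T(19): 19·19+17=378≡14 → O
G(6): 19·6+17=131≡1 → B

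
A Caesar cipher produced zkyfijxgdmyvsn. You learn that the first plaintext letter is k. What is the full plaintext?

kvjqtuiroxjgdy

From the crib: z(25)−k(10)=15, so the shift is 15.
Subtract 15 from each ciphertext letter:
z(25): 25−15=10 → k
k(10): 10−15=-5≡21 → v
y(24): 24−15=9 → j
f(5): 5−15=-10≡16 → q
i(8): 8−15=-7≡19 → t
j(9): 9−15=-6≡20 → u
x(23): 23−15=8 → i
g(6): 6−15=-9≡17 → r
d(3): 3−15=-12≡14 → o
m(12): 12−15=-3≡23 → x
y(24): 24−15=9 → j
v(21): 21−15=6 → g
s(18): 18−15=3 → d
n(13): 13−15=-2≡24 → y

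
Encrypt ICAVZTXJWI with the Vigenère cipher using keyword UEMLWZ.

Repeat the key across the message: UEMLWZUEML
I(8)+U(20): 28≡2 → C
C(2)+E(4): 6 → G
A(0)+M(12): 12 → M
V(21)+L(11): 32≡6 → G
Z(25)+W(22): 47≡21 → V
T(19)+Z(25): 44≡18 → S
X(23)+U(20): 43≡17 → R
J(9)+E(4): 13 → N
W(22)+M(12): 34≡8 → I
I(8)+L(11): 19 → T

CGMGVSRNIT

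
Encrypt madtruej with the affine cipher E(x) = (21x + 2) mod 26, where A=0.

m(12): 21·12+2=254≡20 → u
a(0): 21·0+2=2 → c
d(3): 21·3+2=65≡13 → n
t(19): 21·19+2=401≡11 → l
r(17): 21·17+2=359≡21 → v
u(20): 21·20+2=422≡6 → g
e(4): 21·4+2=86≡8 → i
j(9): 21·9+2=191≡9 → j

ucnlvgij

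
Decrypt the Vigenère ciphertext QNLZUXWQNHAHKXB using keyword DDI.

NKDWRPTNFEXZHUT

Repeat the key across the ciphertext: DDIDDIDDIDDIDDI
Q(16)−D(3): 13 → N
N(13)−D(3): 10 → K
L(11)−I(8): 3 → D
Z(25)−D(3): 22 → W
U(20)−D(3): 17 → R
X(23)−I(8): 15 → P
W(22)−D(3): 19 → T
Q(16)−D(3): 13 → N
N(13)−I(8): 5 → F
H(7)−D(3): 4 → E
A(0)−D(3): -3≡23 → X
H(7)−I(8): -1≡25 → Z
K(10)−D(3): 7 → H
X(23)−D(3): 20 → U
B(1)−I(8): -7≡19 → T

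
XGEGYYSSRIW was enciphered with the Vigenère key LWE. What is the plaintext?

Repeat the key across the ciphertext: LWELWELWELW
X(23)−L(11): 12 → M
G(6)−W(22): -16≡10 → K
E(4)−E(4): 0 → A
G(6)−L(11): -5≡21 → V
Y(24)−W(22): 2 → C
Y(24)−E(4): 20 → U
S(18)−L(11): 7 → H
S(18)−W(22): -4≡22 → W
R(17)−E(4): 13 → N
I(8)−L(11): -3≡23 → X
W(22)−W(22): 0 → A

MKAVCUHWNXA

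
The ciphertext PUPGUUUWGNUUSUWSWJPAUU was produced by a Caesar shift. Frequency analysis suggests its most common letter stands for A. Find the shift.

The most frequent ciphertext letter is U (appears 9 times).
U is position 20; A is position 0.
Shift = 20.

20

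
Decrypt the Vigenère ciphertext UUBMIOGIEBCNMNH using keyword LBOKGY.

Repeat the key across the ciphertext: LBOKGYLBOKGYLBO
U(20)−L(11): 9 → J
U(20)−B(1): 19 → T
B(1)−O(14): -13≡13 → N
M(12)−K(10): 2 → C
I(8)−G(6): 2 → C
O(14)−Y(24): -10≡16 → Q
G(6)−L(11): -5≡21 → V
I(8)−B(1): 7 → H
E(4)−O(14): -10≡16 → Q
B(1)−K(10): -9≡17 → R
C(2)−G(6): -4≡22 → W
N(13)−Y(24): -11≡15 → P
M(12)−L(11): 1 → B
N(13)−B(1): 12 → M
H(7)−O(14): -7≡19 → T

JTNCCQVHQRWPBMT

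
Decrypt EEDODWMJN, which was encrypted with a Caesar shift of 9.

VVUFUNDAE

E(4): 4−9=-5≡21 → V
E(4): 4−9=-5≡21 → V
D(3): 3−9=-6≡20 → U
O(14): 14−9=5 → F
D(3): 3−9=-6≡20 → U
W(22): 22−9=13 → N
M(12): 12−9=3 → D
J(9): 9−9=0 → A
N(13): 13−9=4 → E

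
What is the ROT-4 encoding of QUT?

UYX

Q(16): 16+4=20 → U
U(20): 20+4=24 → Y
T(19): 19+4=23 → X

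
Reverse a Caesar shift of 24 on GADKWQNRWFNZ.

ICFMYSPTYHPB

G(6): 6−24=-18≡8 → I
A(0): 0−24=-24≡2 → C
D(3): 3−24=-21≡5 → F
K(10): 10−24=-14≡12 → M
W(22): 22−24=-2≡24 → Y
Q(16): 16−24=-8≡18 → S
N(13): 13−24=-11≡15 → P
R(17): 17−24=-7≡19 → T
W(22): 22−24=-2≡24 → Y
F(5): 5−24=-19≡7 → H
N(13): 13−24=-11≡15 → P
Z(25): 25−24=1 → B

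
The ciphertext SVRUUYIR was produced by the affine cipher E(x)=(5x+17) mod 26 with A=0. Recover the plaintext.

VGALLRTA

The inverse of 5 mod 26 is 21, since 5·21=105≡1. Apply D(y)=21·(y−17) mod 26:
S(18): 21·(18−17)=21 → V
V(21): 21·(21−17)=84≡6 → G
R(17): 21·(17−17)=0 → A
U(20): 21·(20−17)=63≡11 → L
U(20): 21·(20−17)=63≡11 → L
Y(24): 21·(24−17)=147≡17 → R
I(8): 21·(8−17)=-189≡19 → T
R(17): 21·(17−17)=0 → A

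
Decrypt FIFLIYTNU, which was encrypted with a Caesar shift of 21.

F(5): 5−21=-16≡10 → K
I(8): 8−21=-13≡13 → N
F(5): 5−21=-16≡10 → K
L(11): 11−21=-10≡16 → Q
I(8): 8−21=-13≡13 → N
Y(24): 24−21=3 → D
T(19): 19−21=-2≡24 → Y
N(13): 13−21=-8≡18 → S
U(20): 20−21=-1≡25 → Z

KNKQNDYSZ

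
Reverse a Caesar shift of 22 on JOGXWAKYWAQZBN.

J(9): 9−22=-13≡13 → N
O(14): 14−22=-8≡18 → S
G(6): 6−22=-16≡10 → K
X(23): 23−22=1 → B
W(22): 22−22=0 → A
A(0): 0−22=-22≡4 → E
K(10): 10−22=-12≡14 → O
Y(24): 24−22=2 → C
W(22): 22−22=0 → A
A(0): 0−22=-22≡4 → E
Q(16): 16−22=-6≡20 → U
Z(25): 25−22=3 → D
B(1): 1−22=-21≡5 → F
N(13): 13−22=-9≡17 → R

NSKBAEOCAEUDFR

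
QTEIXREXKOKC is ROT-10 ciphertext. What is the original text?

GJUYNHUNAEAS

Q(16): 16−10=6 → G
T(19): 19−10=9 → J
E(4): 4−10=-6≡20 → U
I(8): 8−10=-2≡24 → Y
X(23): 23−10=13 → N
R(17): 17−10=7 → H
E(4): 4−10=-6≡20 → U
X(23): 23−10=13 → N
K(10): 10−10=0 → A
O(14): 14−10=4 → E
K(10): 10−10=0 → A
C(2): 2−10=-8≡18 → S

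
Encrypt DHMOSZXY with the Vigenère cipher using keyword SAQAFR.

Repeat the key across the message: SAQAFRSA
D(3)+S(18): 21 → V
H(7)+A(0): 7 → H
M(12)+Q(16): 28≡2 → C
O(14)+A(0): 14 → O
S(18)+F(5): 23 → X
Z(25)+R(17): 42≡16 → Q
X(23)+S(18): 41≡15 → P
Y(24)+A(0): 24 → Y

VHCOXQPY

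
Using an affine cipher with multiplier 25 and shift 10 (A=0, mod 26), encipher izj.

clb

i(8): 25·8+10=210≡2 → c
z(25): 25·25+10=635≡11 → l
j(9): 25·9+10=235≡1 → b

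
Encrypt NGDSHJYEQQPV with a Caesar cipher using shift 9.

WPMBQSHNZZYE

N(13): 13+9=22 → W
G(6): 6+9=15 → P
D(3): 3+9=12 → M
S(18): 18+9=27≡1 → B
H(7): 7+9=16 → Q
J(9): 9+9=18 → S
Y(24): 24+9=33≡7 → H
E(4): 4+9=13 → N
Q(16): 16+9=25 → Z
Q(16): 16+9=25 → Z
P(15): 15+9=24 → Y
V(21): 21+9=30≡4 → E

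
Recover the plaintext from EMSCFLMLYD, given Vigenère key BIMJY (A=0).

Repeat the key across the ciphertext: BIMJYBIMJY
E(4)−B(1): 3 → D
M(12)−I(8): 4 → E
S(18)−M(12): 6 → G
C(2)−J(9): -7≡19 → T
F(5)−Y(24): -19≡7 → H
L(11)−B(1): 10 → K
M(12)−I(8): 4 → E
L(11)−M(12): -1≡25 → Z
Y(24)−J(9): 15 → P
D(3)−Y(24): -21≡5 → F

DEGTHKEZPF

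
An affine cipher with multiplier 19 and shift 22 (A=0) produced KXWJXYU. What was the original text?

The inverse of 19 mod 26 is 11, since 19·11=209≡1. Apply D(y)=11·(y−22) mod 26:
K(10): 11·(10−22)=-132≡24 → Y
X(23): 11·(23−22)=11 → L
W(22): 11·(22−22)=0 → A
J(9): 11·(9−22)=-143≡13 → N
X(23): 11·(23−22)=11 → L
Y(24): 11·(24−22)=22 → W
U(20): 11·(20−22)=-22≡4 → E

YLANLWE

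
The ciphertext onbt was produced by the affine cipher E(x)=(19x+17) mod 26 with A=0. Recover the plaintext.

The inverse of 19 mod 26 is 11, since 19·11=209≡1. Apply D(y)=11·(y−17) mod 26:
o(14): 11·(14−17)=-33≡19 → t
n(13): 11·(13−17)=-44≡8 → i
b(1): 11·(1−17)=-176≡6 → g
t(19): 11·(19−17)=22 → w

tigw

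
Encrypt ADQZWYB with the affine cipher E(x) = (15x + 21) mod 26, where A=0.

VOBGNRK

A(0): 15·0+21=21 → V
D(3): 15·3+21=66≡14 → O
Q(16): 15·16+21=261≡1 → B
Z(25): 15·25+21=396≡6 → G
W(22): 15·22+21=351≡13 → N
Y(24): 15·24+21=381≡17 → R
B(1): 15·1+21=36≡10 → K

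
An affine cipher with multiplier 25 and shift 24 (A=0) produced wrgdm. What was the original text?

The inverse of 25 mod 26 is 25, since 25·25=625≡1. Apply D(y)=25·(y−24) mod 26:
w(22): 25·(22−24)=-50≡2 → c
r(17): 25·(17−24)=-175≡7 → h
g(6): 25·(6−24)=-450≡18 → s
d(3): 25·(3−24)=-525≡21 → v
m(12): 25·(12−24)=-300≡12 → m

chsvm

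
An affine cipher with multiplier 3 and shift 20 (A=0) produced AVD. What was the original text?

The inverse of 3 mod 26 is 9, since 3·9=27≡1. Apply D(y)=9·(y−20) mod 26:
A(0): 9·(0−20)=-180≡2 → C
V(21): 9·(21−20)=9 → J
D(3): 9·(3−20)=-153≡3 → D

CJD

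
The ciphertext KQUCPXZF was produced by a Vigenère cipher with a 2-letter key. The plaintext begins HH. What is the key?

DJ

Subtract each crib letter from the matching ciphertext letter (mod 26):
K(10)−H(7)=3 → D
Q(16)−H(7)=9 → J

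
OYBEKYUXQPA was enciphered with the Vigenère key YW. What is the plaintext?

QCDIMCWBSTC

Repeat the key across the ciphertext: YWYWYWYWYWY
O(14)−Y(24): -10≡16 → Q
Y(24)−W(22): 2 → C
B(1)−Y(24): -23≡3 → D
E(4)−W(22): -18≡8 → I
K(10)−Y(24): -14≡12 → M
Y(24)−W(22): 2 → C
U(20)−Y(24): -4≡22 → W
X(23)−W(22): 1 → B
Q(16)−Y(24): -8≡18 → S
P(15)−W(22): -7≡19 → T
A(0)−Y(24): -24≡2 → C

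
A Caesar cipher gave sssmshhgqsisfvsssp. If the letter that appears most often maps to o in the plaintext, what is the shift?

The most frequent ciphertext letter is s (appears 9 times).
s is position 18; o is position 14.
Shift = 4.

4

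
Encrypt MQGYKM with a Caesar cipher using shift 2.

OSIAMO

M(12): 12+2=14 → O
Q(16): 16+2=18 → S
G(6): 6+2=8 → I
Y(24): 24+2=26≡0 → A
K(10): 10+2=12 → M
M(12): 12+2=14 → O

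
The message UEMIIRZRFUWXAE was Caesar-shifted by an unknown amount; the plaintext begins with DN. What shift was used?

From the crib: U(20)−D(3)=17, so the shift is 17.

17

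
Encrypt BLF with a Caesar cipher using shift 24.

ZJD

B(1): 1+24=25 → Z
L(11): 11+24=35≡9 → J
F(5): 5+24=29≡3 → D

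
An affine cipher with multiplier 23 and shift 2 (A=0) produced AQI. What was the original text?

SEY

The inverse of 23 mod 26 is 17, since 23·17=391≡1. Apply D(y)=17·(y−2) mod 26:
A(0): 17·(0−2)=-34≡18 → S
Q(16): 17·(16−2)=238≡4 → E
I(8): 17·(8−2)=102≡24 → Y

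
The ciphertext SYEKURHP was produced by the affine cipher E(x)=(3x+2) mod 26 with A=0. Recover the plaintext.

OQSUGFTN

The inverse of 3 mod 26 is 9, since 3·9=27≡1. Apply D(y)=9·(y−2) mod 26:
S(18): 9·(18−2)=144≡14 → O
Y(24): 9·(24−2)=198≡16 → Q
E(4): 9·(4−2)=18 → S
K(10): 9·(10−2)=72≡20 → U
U(20): 9·(20−2)=162≡6 → G
R(17): 9·(17−2)=135≡5 → F
H(7): 9·(7−2)=45≡19 → T
P(15): 9·(15−2)=117≡13 → N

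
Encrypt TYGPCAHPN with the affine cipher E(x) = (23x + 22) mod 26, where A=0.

T(19): 23·19+22=459≡17 → R
Y(24): 23·24+22=574≡2 → C
G(6): 23·6+22=160≡4 → E
P(15): 23·15+22=367≡3 → D
C(2): 23·2+22=68≡16 → Q
A(0): 23·0+22=22 → W
H(7): 23·7+22=183≡1 → B
P(15): 23·15+22=367≡3 → D
N(13): 23·13+22=321≡9 → J

RCEDQWBDJ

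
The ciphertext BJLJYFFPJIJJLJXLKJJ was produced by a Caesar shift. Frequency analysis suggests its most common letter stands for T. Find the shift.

16

The most frequent ciphertext letter is J (appears 8 times).
J is position 9; T is position 19.
Shift = -10≡16.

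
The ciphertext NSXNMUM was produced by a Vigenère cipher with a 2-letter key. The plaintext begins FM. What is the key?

IG

Subtract each crib letter from the matching ciphertext letter (mod 26):
N(13)−F(5)=8 → I
S(18)−M(12)=6 → G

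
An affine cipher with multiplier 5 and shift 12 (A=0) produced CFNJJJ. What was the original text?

YJVPPP

The inverse of 5 mod 26 is 21, since 5·21=105≡1. Apply D(y)=21·(y−12) mod 26:
C(2): 21·(2−12)=-210≡24 → Y
F(5): 21·(5−12)=-147≡9 → J
N(13): 21·(13−12)=21 → V
J(9): 21·(9−12)=-63≡15 → P
J(9): 21·(9−12)=-63≡15 → P
J(9): 21·(9−12)=-63≡15 → P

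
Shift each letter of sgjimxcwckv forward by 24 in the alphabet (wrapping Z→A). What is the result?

qehgkvauait

s(18): 18+24=42≡16 → q
g(6): 6+24=30≡4 → e
j(9): 9+24=33≡7 → h
i(8): 8+24=32≡6 → g
m(12): 12+24=36≡10 → k
x(23): 23+24=47≡21 → v
c(2): 2+24=26≡0 → a
w(22): 22+24=46≡20 → u
c(2): 2+24=26≡0 → a
k(10): 10+24=34≡8 → i
v(21): 21+24=45≡19 → t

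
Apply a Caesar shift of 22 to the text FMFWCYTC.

BIBSYUPY

F(5): 5+22=27≡1 → B
M(12): 12+22=34≡8 → I
F(5): 5+22=27≡1 → B
W(22): 22+22=44≡18 → S
C(2): 2+22=24 → Y
Y(24): 24+22=46≡20 → U
T(19): 19+22=41≡15 → P
C(2): 2+22=24 → Y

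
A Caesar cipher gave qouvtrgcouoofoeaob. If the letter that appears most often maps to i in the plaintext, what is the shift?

The most frequent ciphertext letter is o (appears 6 times).
o is position 14; i is position 8.
Shift = 6.

6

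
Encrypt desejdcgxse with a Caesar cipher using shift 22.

zaoafzyctoa

d(3): 3+22=25 → z
e(4): 4+22=26≡0 → a
s(18): 18+22=40≡14 → o
e(4): 4+22=26≡0 → a
j(9): 9+22=31≡5 → f
d(3): 3+22=25 → z
c(2): 2+22=24 → y
g(6): 6+22=28≡2 → c
x(23): 23+22=45≡19 → t
s(18): 18+22=40≡14 → o
e(4): 4+22=26≡0 → a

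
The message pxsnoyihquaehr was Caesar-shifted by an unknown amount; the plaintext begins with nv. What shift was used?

2

From the crib: p(15)−n(13)=2, so the shift is 2.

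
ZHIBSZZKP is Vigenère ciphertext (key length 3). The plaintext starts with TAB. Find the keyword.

Subtract each crib letter from the matching ciphertext letter (mod 26):
Z(25)−T(19)=6 → G
H(7)−A(0)=7 → H
I(8)−B(1)=7 → H

GHH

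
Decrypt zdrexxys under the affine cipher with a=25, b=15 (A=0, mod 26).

The inverse of 25 mod 26 is 25, since 25·25=625≡1. Apply D(y)=25·(y−15) mod 26:
z(25): 25·(25−15)=250≡16 → q
d(3): 25·(3−15)=-300≡12 → m
r(17): 25·(17−15)=50≡24 → y
e(4): 25·(4−15)=-275≡11 → l
x(23): 25·(23−15)=200≡18 → s
x(23): 25·(23−15)=200≡18 → s
y(24): 25·(24−15)=225≡17 → r
s(18): 25·(18−15)=75≡23 → x

qmylssrx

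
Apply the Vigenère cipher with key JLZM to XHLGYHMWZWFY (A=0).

Repeat the key across the message: JLZMJLZMJLZM
X(23)+J(9): 32≡6 → G
H(7)+L(11): 18 → S
L(11)+Z(25): 36≡10 → K
G(6)+M(12): 18 → S
Y(24)+J(9): 33≡7 → H
H(7)+L(11): 18 → S
M(12)+Z(25): 37≡11 → L
W(22)+M(12): 34≡8 → I
Z(25)+J(9): 34≡8 → I
W(22)+L(11): 33≡7 → H
F(5)+Z(25): 30≡4 → E
Y(24)+M(12): 36≡10 → K

GSKSHSLIIHEK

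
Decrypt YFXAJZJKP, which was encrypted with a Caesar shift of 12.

Y(24): 24−12=12 → M
F(5): 5−12=-7≡19 → T
X(23): 23−12=11 → L
A(0): 0−12=-12≡14 → O
J(9): 9−12=-3≡23 → X
Z(25): 25−12=13 → N
J(9): 9−12=-3≡23 → X
K(10): 10−12=-2≡24 → Y
P(15): 15−12=3 → D

MTLOXNXYD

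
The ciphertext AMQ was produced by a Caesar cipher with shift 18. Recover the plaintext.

A(0): 0−18=-18≡8 → I
M(12): 12−18=-6≡20 → U
Q(16): 16−18=-2≡24 → Y

IUY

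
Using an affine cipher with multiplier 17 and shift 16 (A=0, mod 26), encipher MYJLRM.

MINVTM

M(12): 17·12+16=220≡12 → M
Y(24): 17·24+16=424≡8 → I
J(9): 17·9+16=169≡13 → N
L(11): 17·11+16=203≡21 → V
R(17): 17·17+16=305≡19 → T
M(12): 17·12+16=220≡12 → M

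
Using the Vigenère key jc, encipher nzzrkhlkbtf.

wbittjumkvo

Repeat the key across the message: jcjcjcjcjcj
n(13)+j(9): 22 → w
z(25)+c(2): 27≡1 → b
z(25)+j(9): 34≡8 → i
r(17)+c(2): 19 → t
k(10)+j(9): 19 → t
h(7)+c(2): 9 → j
l(11)+j(9): 20 → u
k(10)+c(2): 12 → m
b(1)+j(9): 10 → k
t(19)+c(2): 21 → v
f(5)+j(9): 14 → o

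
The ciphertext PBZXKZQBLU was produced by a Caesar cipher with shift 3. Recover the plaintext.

MYWUHWNYIR

P(15): 15−3=12 → M
B(1): 1−3=-2≡24 → Y
Z(25): 25−3=22 → W
X(23): 23−3=20 → U
K(10): 10−3=7 → H
Z(25): 25−3=22 → W
Q(16): 16−3=13 → N
B(1): 1−3=-2≡24 → Y
L(11): 11−3=8 → I
U(20): 20−3=17 → R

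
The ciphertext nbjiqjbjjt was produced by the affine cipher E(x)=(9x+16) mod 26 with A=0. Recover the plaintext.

rhfcafhffj

The inverse of 9 mod 26 is 3, since 9·3=27≡1. Apply D(y)=3·(y−16) mod 26:
n(13): 3·(13−16)=-9≡17 → r
b(1): 3·(1−16)=-45≡7 → h
j(9): 3·(9−16)=-21≡5 → f
i(8): 3·(8−16)=-24≡2 → c
q(16): 3·(16−16)=0 → a
j(9): 3·(9−16)=-21≡5 → f
b(1): 3·(1−16)=-45≡7 → h
j(9): 3·(9−16)=-21≡5 → f
j(9): 3·(9−16)=-21≡5 → f
t(19): 3·(19−16)=9 → j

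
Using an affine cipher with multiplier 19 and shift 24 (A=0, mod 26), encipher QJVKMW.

Q(16): 19·16+24=328≡16 → Q
J(9): 19·9+24=195≡13 → N
V(21): 19·21+24=423≡7 → H
K(10): 19·10+24=214≡6 → G
M(12): 19·12+24=252≡18 → S
W(22): 19·22+24=442≡0 → A

QNHGSA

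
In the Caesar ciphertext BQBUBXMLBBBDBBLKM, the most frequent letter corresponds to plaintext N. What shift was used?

The most frequent ciphertext letter is B (appears 8 times).
B is position 1; N is position 13.
Shift = -12≡14.

14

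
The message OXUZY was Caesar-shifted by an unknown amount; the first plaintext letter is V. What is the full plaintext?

From the crib: O(14)−V(21)=-7≡19, so the shift is 19.
Subtract 19 from each ciphertext letter:
O(14): 14−19=-5≡21 → V
X(23): 23−19=4 → E
U(20): 20−19=1 → B
Z(25): 25−19=6 → G
Y(24): 24−19=5 → F

VEBGF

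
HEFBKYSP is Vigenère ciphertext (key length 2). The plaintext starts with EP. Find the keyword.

Subtract each crib letter from the matching ciphertext letter (mod 26):
H(7)−E(4)=3 → D
E(4)−P(15)=-11≡15 → P

DP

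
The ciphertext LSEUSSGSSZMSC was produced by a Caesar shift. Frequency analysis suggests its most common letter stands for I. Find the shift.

The most frequent ciphertext letter is S (appears 6 times).
S is position 18; I is position 8.
Shift = 10.

10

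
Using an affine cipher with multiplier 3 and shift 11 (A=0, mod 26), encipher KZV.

K(10): 3·10+11=41≡15 → P
Z(25): 3·25+11=86≡8 → I
V(21): 3·21+11=74≡22 → W

PIW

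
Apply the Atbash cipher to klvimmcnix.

poernnxmrc

k(10) → p(15)
l(11) → o(14)
v(21) → e(4)
i(8) → r(17)
m(12) → n(13)
m(12) → n(13)
c(2) → x(23)
n(13) → m(12)
i(8) → r(17)
x(23) → c(2)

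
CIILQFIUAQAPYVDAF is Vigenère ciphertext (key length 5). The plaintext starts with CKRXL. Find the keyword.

Subtract each crib letter from the matching ciphertext letter (mod 26):
C(2)−C(2)=0 → A
I(8)−K(10)=-2≡24 → Y
I(8)−R(17)=-9≡17 → R
L(11)−X(23)=-12≡14 → O
Q(16)−L(11)=5 → F

AYROF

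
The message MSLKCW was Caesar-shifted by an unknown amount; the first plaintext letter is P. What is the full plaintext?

PVONFZ

From the crib: M(12)−P(15)=-3≡23, so the shift is 23.
Subtract 23 from each ciphertext letter:
M(12): 12−23=-11≡15 → P
S(18): 18−23=-5≡21 → V
L(11): 11−23=-12≡14 → O
K(10): 10−23=-13≡13 → N
C(2): 2−23=-21≡5 → F
W(22): 22−23=-1≡25 → Z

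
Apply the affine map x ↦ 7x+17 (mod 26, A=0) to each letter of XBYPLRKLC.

X(23): 7·23+17=178≡22 → W
B(1): 7·1+17=24 → Y
Y(24): 7·24+17=185≡3 → D
P(15): 7·15+17=122≡18 → S
L(11): 7·11+17=94≡16 → Q
R(17): 7·17+17=136≡6 → G
K(10): 7·10+17=87≡9 → J
L(11): 7·11+17=94≡16 → Q
C(2): 7·2+17=31≡5 → F

WYDSQGJQF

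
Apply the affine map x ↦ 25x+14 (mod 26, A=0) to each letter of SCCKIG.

S(18): 25·18+14=464≡22 → W
C(2): 25·2+14=64≡12 → M
C(2): 25·2+14=64≡12 → M
K(10): 25·10+14=264≡4 → E
I(8): 25·8+14=214≡6 → G
G(6): 25·6+14=164≡8 → I

WMMEGI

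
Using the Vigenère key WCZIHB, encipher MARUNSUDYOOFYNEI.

Repeat the key across the message: WCZIHBWCZIHBWCZI
M(12)+W(22): 34≡8 → I
A(0)+C(2): 2 → C
R(17)+Z(25): 42≡16 → Q
U(20)+I(8): 28≡2 → C
N(13)+H(7): 20 → U
S(18)+B(1): 19 → T
U(20)+W(22): 42≡16 → Q
D(3)+C(2): 5 → F
Y(24)+Z(25): 49≡23 → X
O(14)+I(8): 22 → W
O(14)+H(7): 21 → V
F(5)+B(1): 6 → G
Y(24)+W(22): 46≡20 → U
N(13)+C(2): 15 → P
E(4)+Z(25): 29≡3 → D
I(8)+I(8): 16 → Q

ICQCUTQFXWVGUPDQ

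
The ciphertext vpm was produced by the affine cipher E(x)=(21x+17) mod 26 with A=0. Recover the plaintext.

The inverse of 21 mod 26 is 5, since 21·5=105≡1. Apply D(y)=5·(y−17) mod 26:
v(21): 5·(21−17)=20 → u
p(15): 5·(15−17)=-10≡16 → q
m(12): 5·(12−17)=-25≡1 → b

uqb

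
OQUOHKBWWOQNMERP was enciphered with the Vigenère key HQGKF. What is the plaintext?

Repeat the key across the ciphertext: HQGKFHQGKFHQGKFH
O(14)−H(7): 7 → H
Q(16)−Q(16): 0 → A
U(20)−G(6): 14 → O
O(14)−K(10): 4 → E
H(7)−F(5): 2 → C
K(10)−H(7): 3 → D
B(1)−Q(16): -15≡11 → L
W(22)−G(6): 16 → Q
W(22)−K(10): 12 → M
O(14)−F(5): 9 → J
Q(16)−H(7): 9 → J
N(13)−Q(16): -3≡23 → X
M(12)−G(6): 6 → G
E(4)−K(10): -6≡20 → U
R(17)−F(5): 12 → M
P(15)−H(7): 8 → I

HAOECDLQMJJXGUMI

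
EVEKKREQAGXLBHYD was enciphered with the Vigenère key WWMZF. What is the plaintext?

Repeat the key across the ciphertext: WWMZFWWMZFWWMZFW
E(4)−W(22): -18≡8 → I
V(21)−W(22): -1≡25 → Z
E(4)−M(12): -8≡18 → S
K(10)−Z(25): -15≡11 → L
K(10)−F(5): 5 → F
R(17)−W(22): -5≡21 → V
E(4)−W(22): -18≡8 → I
Q(16)−M(12): 4 → E
A(0)−Z(25): -25≡1 → B
G(6)−F(5): 1 → B
X(23)−W(22): 1 → B
L(11)−W(22): -11≡15 → P
B(1)−M(12): -11≡15 → P
H(7)−Z(25): -18≡8 → I
Y(24)−F(5): 19 → T
D(3)−W(22): -19≡7 → H

IZSLFVIEBBBPPITH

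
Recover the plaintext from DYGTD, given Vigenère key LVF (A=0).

Repeat the key across the ciphertext: LVFLV
D(3)−L(11): -8≡18 → S
Y(24)−V(21): 3 → D
G(6)−F(5): 1 → B
T(19)−L(11): 8 → I
D(3)−V(21): -18≡8 → I

SDBII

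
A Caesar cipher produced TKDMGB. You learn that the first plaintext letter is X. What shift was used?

From the crib: T(19)−X(23)=-4≡22, so the shift is 22.

22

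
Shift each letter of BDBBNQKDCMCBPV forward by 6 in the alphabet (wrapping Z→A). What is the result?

B(1): 1+6=7 → H
D(3): 3+6=9 → J
B(1): 1+6=7 → H
B(1): 1+6=7 → H
N(13): 13+6=19 → T
Q(16): 16+6=22 → W
K(10): 10+6=16 → Q
D(3): 3+6=9 → J
C(2): 2+6=8 → I
M(12): 12+6=18 → S
C(2): 2+6=8 → I
B(1): 1+6=7 → H
P(15): 15+6=21 → V
V(21): 21+6=27≡1 → B

HJHHTWQJISIHVB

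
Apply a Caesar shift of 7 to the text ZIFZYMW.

GPMGFTD

Z(25): 25+7=32≡6 → G
I(8): 8+7=15 → P
F(5): 5+7=12 → M
Z(25): 25+7=32≡6 → G
Y(24): 24+7=31≡5 → F
M(12): 12+7=19 → T
W(22): 22+7=29≡3 → D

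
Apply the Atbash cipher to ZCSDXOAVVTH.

AXHWCLZEEGS

Z(25) → A(0)
C(2) → X(23)
S(18) → H(7)
D(3) → W(22)
X(23) → C(2)
O(14) → L(11)
A(0) → Z(25)
V(21) → E(4)
V(21) → E(4)
T(19) → G(6)
H(7) → S(18)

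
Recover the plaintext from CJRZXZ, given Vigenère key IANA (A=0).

UJEZPZ

Repeat the key across the ciphertext: IANAIA
C(2)−I(8): -6≡20 → U
J(9)−A(0): 9 → J
R(17)−N(13): 4 → E
Z(25)−A(0): 25 → Z
X(23)−I(8): 15 → P
Z(25)−A(0): 25 → Z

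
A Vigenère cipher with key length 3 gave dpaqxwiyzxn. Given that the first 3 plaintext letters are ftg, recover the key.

ywu

Subtract each crib letter from the matching ciphertext letter (mod 26):
d(3)−f(5)=-2≡24 → y
p(15)−t(19)=-4≡22 → w
a(0)−g(6)=-6≡20 → u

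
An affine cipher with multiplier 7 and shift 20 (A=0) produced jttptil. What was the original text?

rlldlcv

The inverse of 7 mod 26 is 15, since 7·15=105≡1. Apply D(y)=15·(y−20) mod 26:
j(9): 15·(9−20)=-165≡17 → r
t(19): 15·(19−20)=-15≡11 → l
t(19): 15·(19−20)=-15≡11 → l
p(15): 15·(15−20)=-75≡3 → d
t(19): 15·(19−20)=-15≡11 → l
i(8): 15·(8−20)=-180≡2 → c
l(11): 15·(11−20)=-135≡21 → v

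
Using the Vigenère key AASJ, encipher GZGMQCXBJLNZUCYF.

Repeat the key across the message: AASJAASJAASJAASJ
G(6)+A(0): 6 → G
Z(25)+A(0): 25 → Z
G(6)+S(18): 24 → Y
M(12)+J(9): 21 → V
Q(16)+A(0): 16 → Q
C(2)+A(0): 2 → C
X(23)+S(18): 41≡15 → P
B(1)+J(9): 10 → K
J(9)+A(0): 9 → J
L(11)+A(0): 11 → L
N(13)+S(18): 31≡5 → F
Z(25)+J(9): 34≡8 → I
U(20)+A(0): 20 → U
C(2)+A(0): 2 → C
Y(24)+S(18): 42≡16 → Q
F(5)+J(9): 14 → O

GZYVQCPKJLFIUCQO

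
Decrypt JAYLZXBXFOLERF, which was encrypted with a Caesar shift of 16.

TKIVJHLHPYVOBP

J(9): 9−16=-7≡19 → T
A(0): 0−16=-16≡10 → K
Y(24): 24−16=8 → I
L(11): 11−16=-5≡21 → V
Z(25): 25−16=9 → J
X(23): 23−16=7 → H
B(1): 1−16=-15≡11 → L
X(23): 23−16=7 → H
F(5): 5−16=-11≡15 → P
O(14): 14−16=-2≡24 → Y
L(11): 11−16=-5≡21 → V
E(4): 4−16=-12≡14 → O
R(17): 17−16=1 → B
F(5): 5−16=-11≡15 → P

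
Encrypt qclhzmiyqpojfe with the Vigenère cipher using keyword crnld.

styscozlbsqasp

Repeat the key across the message: crnldcrnldcrnl
q(16)+c(2): 18 → s
c(2)+r(17): 19 → t
l(11)+n(13): 24 → y
h(7)+l(11): 18 → s
z(25)+d(3): 28≡2 → c
m(12)+c(2): 14 → o
i(8)+r(17): 25 → z
y(24)+n(13): 37≡11 → l
q(16)+l(11): 27≡1 → b
p(15)+d(3): 18 → s
o(14)+c(2): 16 → q
j(9)+r(17): 26≡0 → a
f(5)+n(13): 18 → s
e(4)+l(11): 15 → p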